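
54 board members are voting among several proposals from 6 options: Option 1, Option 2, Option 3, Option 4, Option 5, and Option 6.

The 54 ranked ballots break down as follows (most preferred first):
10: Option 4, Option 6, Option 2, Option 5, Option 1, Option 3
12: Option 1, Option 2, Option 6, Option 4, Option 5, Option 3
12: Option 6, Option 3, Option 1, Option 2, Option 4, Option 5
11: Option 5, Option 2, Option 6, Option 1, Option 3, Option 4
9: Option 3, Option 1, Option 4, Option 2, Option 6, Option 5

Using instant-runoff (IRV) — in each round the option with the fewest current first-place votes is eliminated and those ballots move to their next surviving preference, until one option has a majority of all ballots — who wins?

Option 6

Round 1: Option 1 12, Option 2 0, Option 3 9, Option 4 10, Option 5 11, Option 6 12. Option 2 eliminated.
Round 2: Option 1 12, Option 3 9, Option 4 10, Option 5 11, Option 6 12. Option 3 eliminated.
Round 3: Option 1 21, Option 4 10, Option 5 11, Option 6 12. Option 4 eliminated.
Round 4: Option 1 21, Option 5 11, Option 6 22. Option 5 eliminated.
Round 5: Option 1 21, Option 6 33. Option 6 has a majority (≥28).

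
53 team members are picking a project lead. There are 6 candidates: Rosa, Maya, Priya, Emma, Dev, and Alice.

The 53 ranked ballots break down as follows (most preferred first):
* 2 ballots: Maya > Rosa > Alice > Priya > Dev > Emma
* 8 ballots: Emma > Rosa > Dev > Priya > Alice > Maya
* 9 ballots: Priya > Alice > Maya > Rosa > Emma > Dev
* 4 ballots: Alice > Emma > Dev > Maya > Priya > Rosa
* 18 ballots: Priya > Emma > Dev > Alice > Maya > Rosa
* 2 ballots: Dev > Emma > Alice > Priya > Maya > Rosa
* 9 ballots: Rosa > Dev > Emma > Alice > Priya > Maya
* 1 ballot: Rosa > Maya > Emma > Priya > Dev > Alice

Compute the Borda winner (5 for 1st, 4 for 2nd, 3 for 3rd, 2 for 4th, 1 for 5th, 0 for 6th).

Rosa: 2×4 + 8×4 + 9×2 + 4×0 + 18×0 + 2×0 + 9×5 + 1×5 = 108
Maya: 2×5 + 8×0 + 9×3 + 4×2 + 18×1 + 2×1 + 9×0 + 1×4 = 69
Priya: 2×2 + 8×2 + 9×5 + 4×1 + 18×5 + 2×2 + 9×1 + 1×2 = 174
Emma: 2×0 + 8×5 + 9×1 + 4×4 + 18×4 + 2×4 + 9×3 + 1×3 = 175
Dev: 2×1 + 8×3 + 9×0 + 4×3 + 18×3 + 2×5 + 9×4 + 1×1 = 139
Alice: 2×3 + 8×1 + 9×4 + 4×5 + 18×2 + 2×3 + 9×2 + 1×0 = 130

Emma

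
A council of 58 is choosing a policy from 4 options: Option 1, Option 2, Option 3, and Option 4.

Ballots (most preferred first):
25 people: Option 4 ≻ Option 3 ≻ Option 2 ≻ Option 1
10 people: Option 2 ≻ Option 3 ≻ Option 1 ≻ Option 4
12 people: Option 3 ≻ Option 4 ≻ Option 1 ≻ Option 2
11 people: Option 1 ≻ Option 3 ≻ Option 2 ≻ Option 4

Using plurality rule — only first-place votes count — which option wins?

Option 4

First-place votes: Option 1 11, Option 2 10, Option 3 12, Option 4 25.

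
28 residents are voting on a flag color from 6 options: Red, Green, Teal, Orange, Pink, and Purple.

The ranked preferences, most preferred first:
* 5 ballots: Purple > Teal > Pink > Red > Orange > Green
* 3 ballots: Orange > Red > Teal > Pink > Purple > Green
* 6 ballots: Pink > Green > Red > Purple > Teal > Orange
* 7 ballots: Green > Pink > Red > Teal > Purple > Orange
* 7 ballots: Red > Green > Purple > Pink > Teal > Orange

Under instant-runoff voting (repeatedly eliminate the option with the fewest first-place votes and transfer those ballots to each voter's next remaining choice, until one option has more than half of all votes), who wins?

Pink

Round 1: Red 7, Green 7, Teal 0, Orange 3, Pink 6, Purple 5. Teal eliminated.
Round 2: Red 7, Green 7, Orange 3, Pink 6, Purple 5. Orange eliminated.
Round 3: Red 10, Green 7, Pink 6, Purple 5. Purple eliminated.
Round 4: Red 10, Green 7, Pink 11. Green eliminated.
Round 5: Red 10, Pink 18. Pink has a majority (≥15).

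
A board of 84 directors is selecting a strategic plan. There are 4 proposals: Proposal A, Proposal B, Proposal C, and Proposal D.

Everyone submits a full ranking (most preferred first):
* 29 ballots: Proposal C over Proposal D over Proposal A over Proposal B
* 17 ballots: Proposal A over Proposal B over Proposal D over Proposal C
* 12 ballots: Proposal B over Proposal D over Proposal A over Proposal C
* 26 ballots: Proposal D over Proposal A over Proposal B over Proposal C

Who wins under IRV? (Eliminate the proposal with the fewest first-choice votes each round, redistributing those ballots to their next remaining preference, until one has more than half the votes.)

Proposal D

Round 1: Proposal A 17, Proposal B 12, Proposal C 29, Proposal D 26. Proposal B eliminated.
Round 2: Proposal A 17, Proposal C 29, Proposal D 38. Proposal A eliminated.
Round 3: Proposal C 29, Proposal D 55. Proposal D has a majority (≥43).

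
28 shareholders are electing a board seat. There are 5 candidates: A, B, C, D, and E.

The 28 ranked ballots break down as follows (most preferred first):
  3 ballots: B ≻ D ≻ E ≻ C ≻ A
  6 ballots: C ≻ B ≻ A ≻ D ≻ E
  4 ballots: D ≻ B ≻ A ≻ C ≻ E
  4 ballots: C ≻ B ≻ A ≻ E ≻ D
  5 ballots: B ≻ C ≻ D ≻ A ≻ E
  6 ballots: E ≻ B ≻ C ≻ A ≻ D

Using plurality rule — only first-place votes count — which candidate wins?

First-place votes: A 0, B 8, C 10, D 4, E 6.

C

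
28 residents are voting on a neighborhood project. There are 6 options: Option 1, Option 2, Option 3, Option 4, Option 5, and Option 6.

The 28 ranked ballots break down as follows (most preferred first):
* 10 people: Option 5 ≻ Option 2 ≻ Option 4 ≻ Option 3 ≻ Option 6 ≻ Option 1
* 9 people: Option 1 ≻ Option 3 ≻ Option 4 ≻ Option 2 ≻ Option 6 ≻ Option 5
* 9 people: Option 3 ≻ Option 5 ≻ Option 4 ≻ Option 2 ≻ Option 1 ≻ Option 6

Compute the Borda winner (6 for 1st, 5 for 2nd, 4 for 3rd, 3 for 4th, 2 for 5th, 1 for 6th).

Option 1: 10×1 + 9×6 + 9×2 = 82
Option 2: 10×5 + 9×3 + 9×3 = 104
Option 3: 10×3 + 9×5 + 9×6 = 129
Option 4: 10×4 + 9×4 + 9×4 = 112
Option 5: 10×6 + 9×1 + 9×5 = 114
Option 6: 10×2 + 9×2 + 9×1 = 47

Option 3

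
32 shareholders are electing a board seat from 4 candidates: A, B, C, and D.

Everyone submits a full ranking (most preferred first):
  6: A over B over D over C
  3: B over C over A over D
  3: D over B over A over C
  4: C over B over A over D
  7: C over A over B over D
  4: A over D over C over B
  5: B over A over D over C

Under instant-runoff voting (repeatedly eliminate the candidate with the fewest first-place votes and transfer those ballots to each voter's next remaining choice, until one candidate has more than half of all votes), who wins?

Round 1: A 10, B 8, C 11, D 3. D eliminated.
Round 2: A 10, B 11, C 11. A eliminated.
Round 3: B 17, C 15. B has a majority (≥17).

B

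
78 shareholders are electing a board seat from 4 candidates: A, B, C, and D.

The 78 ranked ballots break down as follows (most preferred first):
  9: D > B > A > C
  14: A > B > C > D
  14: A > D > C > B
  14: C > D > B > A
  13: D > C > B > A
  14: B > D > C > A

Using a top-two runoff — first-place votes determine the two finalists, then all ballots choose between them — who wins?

D

Round 1 first-place votes: A 28, B 14, C 14, D 22. A and D advance.
Runoff: A is ranked above D on 28 ballots, D above A on 50.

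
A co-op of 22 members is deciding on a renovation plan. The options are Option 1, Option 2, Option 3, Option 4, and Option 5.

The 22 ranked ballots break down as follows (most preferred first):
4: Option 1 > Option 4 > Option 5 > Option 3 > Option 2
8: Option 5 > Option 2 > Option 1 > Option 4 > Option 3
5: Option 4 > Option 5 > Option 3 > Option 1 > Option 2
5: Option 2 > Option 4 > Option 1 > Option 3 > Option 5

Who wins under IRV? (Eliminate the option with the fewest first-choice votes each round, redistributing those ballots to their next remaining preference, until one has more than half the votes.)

Option 4

Round 1: Option 1 4, Option 2 5, Option 3 0, Option 4 5, Option 5 8. Option 3 eliminated.
Round 2: Option 1 4, Option 2 5, Option 4 5, Option 5 8. Option 1 eliminated.
Round 3: Option 2 5, Option 4 9, Option 5 8. Option 2 eliminated.
Round 4: Option 4 14, Option 5 8. Option 4 has a majority (≥12).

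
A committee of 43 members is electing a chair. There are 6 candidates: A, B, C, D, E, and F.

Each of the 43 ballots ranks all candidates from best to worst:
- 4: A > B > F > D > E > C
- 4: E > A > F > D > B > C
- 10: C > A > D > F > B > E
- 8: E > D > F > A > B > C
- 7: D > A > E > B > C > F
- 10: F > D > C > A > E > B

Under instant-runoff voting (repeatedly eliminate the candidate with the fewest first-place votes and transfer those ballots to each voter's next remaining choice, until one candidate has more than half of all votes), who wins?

F

Round 1: A 4, B 0, C 10, D 7, E 12, F 10. B eliminated.
Round 2: A 4, C 10, D 7, E 12, F 10. A eliminated.
Round 3: C 10, D 7, E 12, F 14. D eliminated.
Round 4: C 10, E 19, F 14. C eliminated.
Round 5: E 19, F 24. F has a majority (≥22).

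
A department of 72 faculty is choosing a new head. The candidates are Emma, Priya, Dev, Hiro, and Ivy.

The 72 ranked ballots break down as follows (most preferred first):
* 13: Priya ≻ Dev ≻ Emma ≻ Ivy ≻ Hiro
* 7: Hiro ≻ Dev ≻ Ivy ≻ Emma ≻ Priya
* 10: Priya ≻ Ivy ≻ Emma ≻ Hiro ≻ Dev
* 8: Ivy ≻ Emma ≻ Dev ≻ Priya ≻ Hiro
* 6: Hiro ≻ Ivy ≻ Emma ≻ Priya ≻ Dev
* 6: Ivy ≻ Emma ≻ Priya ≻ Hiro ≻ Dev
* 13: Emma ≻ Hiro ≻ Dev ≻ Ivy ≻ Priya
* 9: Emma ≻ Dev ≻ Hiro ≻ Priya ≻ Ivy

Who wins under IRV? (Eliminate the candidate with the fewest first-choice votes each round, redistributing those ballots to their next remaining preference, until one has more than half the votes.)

Round 1: Emma 22, Priya 23, Dev 0, Hiro 13, Ivy 14. Dev eliminated.
Round 2: Emma 22, Priya 23, Hiro 13, Ivy 14. Hiro eliminated.
Round 3: Emma 22, Priya 23, Ivy 27. Emma eliminated.
Round 4: Priya 32, Ivy 40. Ivy has a majority (≥37).

Ivy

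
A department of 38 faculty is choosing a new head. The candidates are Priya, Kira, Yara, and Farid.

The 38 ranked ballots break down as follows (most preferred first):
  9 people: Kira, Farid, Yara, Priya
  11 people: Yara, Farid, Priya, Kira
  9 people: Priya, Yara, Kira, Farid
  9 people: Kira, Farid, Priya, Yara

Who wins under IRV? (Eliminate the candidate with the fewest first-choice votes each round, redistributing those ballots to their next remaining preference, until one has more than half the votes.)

Round 1: Priya 9, Kira 18, Yara 11, Farid 0. Farid eliminated.
Round 2: Priya 9, Kira 18, Yara 11. Priya eliminated.
Round 3: Kira 18, Yara 20. Yara has a majority (≥20).

Yara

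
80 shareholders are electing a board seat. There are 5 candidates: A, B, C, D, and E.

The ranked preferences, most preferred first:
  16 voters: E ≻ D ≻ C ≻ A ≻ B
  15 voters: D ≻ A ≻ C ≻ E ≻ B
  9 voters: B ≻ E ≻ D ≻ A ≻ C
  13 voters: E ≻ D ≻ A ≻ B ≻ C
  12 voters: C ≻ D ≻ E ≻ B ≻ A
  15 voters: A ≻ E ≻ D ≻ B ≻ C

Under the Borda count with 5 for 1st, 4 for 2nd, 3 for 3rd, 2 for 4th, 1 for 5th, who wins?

A: 16×2 + 15×4 + 9×2 + 13×3 + 12×1 + 15×5 = 236
B: 16×1 + 15×1 + 9×5 + 13×2 + 12×2 + 15×2 = 156
C: 16×3 + 15×3 + 9×1 + 13×1 + 12×5 + 15×1 = 190
D: 16×4 + 15×5 + 9×3 + 13×4 + 12×4 + 15×3 = 311
E: 16×5 + 15×2 + 9×4 + 13×5 + 12×3 + 15×4 = 307

D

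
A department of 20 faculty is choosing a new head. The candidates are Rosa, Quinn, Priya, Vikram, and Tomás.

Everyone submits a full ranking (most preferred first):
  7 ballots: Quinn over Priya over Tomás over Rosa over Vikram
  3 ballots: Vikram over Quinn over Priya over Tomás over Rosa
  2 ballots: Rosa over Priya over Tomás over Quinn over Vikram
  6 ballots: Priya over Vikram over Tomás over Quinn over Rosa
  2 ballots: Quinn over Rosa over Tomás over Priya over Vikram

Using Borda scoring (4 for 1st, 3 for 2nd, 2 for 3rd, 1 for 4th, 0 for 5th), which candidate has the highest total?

Priya

Rosa: 7×1 + 3×0 + 2×4 + 6×0 + 2×3 = 21
Quinn: 7×4 + 3×3 + 2×1 + 6×1 + 2×4 = 53
Priya: 7×3 + 3×2 + 2×3 + 6×4 + 2×1 = 59
Vikram: 7×0 + 3×4 + 2×0 + 6×3 + 2×0 = 30
Tomás: 7×2 + 3×1 + 2×2 + 6×2 + 2×2 = 37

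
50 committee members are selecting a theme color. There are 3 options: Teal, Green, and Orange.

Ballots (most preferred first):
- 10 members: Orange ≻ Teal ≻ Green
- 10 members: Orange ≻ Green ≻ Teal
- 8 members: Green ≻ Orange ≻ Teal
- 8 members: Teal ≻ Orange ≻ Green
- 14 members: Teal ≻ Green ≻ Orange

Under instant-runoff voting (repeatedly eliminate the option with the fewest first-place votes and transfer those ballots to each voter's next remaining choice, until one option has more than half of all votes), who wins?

Orange

Round 1: Teal 22, Green 8, Orange 20. Green eliminated.
Round 2: Teal 22, Orange 28. Orange has a majority (≥26).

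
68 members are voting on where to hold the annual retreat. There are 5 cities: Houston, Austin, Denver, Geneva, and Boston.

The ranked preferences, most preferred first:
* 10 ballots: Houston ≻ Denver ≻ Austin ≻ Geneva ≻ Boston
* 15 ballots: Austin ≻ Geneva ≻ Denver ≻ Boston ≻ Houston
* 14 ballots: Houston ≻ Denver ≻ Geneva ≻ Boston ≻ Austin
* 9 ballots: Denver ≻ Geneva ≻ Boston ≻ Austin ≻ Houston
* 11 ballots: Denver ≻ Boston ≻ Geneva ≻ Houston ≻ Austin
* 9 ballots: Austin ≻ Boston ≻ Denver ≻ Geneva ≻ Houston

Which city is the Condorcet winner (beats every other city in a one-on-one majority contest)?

Denver

Denver vs Houston: 44–24
Denver vs Austin: 44–24
Denver vs Geneva: 53–15
Denver vs Boston: 59–9
Denver beats every other city.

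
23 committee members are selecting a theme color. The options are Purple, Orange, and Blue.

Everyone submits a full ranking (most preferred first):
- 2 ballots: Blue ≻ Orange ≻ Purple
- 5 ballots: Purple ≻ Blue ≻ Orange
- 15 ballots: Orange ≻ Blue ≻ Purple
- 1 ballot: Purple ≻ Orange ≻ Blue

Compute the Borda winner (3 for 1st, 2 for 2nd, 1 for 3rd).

Purple: 2×1 + 5×3 + 15×1 + 1×3 = 35
Orange: 2×2 + 5×1 + 15×3 + 1×2 = 56
Blue: 2×3 + 5×2 + 15×2 + 1×1 = 47

Orange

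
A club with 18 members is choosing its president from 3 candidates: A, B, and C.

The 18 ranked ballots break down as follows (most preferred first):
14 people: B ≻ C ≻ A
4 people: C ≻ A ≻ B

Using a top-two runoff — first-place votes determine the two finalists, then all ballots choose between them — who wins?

B

Round 1 first-place votes: A 0, B 14, C 4. B and C advance.
Runoff: B is ranked above C on 14 ballots, C above B on 4.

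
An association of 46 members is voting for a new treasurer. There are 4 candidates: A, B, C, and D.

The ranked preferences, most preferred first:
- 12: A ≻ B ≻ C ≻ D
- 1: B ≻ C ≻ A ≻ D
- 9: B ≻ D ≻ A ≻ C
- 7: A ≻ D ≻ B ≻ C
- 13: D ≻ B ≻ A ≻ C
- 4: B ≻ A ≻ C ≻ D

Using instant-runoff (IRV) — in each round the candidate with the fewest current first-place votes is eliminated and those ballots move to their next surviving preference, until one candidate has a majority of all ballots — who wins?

B

Round 1: A 19, B 14, C 0, D 13. C eliminated.
Round 2: A 19, B 14, D 13. D eliminated.
Round 3: A 19, B 27. B has a majority (≥24).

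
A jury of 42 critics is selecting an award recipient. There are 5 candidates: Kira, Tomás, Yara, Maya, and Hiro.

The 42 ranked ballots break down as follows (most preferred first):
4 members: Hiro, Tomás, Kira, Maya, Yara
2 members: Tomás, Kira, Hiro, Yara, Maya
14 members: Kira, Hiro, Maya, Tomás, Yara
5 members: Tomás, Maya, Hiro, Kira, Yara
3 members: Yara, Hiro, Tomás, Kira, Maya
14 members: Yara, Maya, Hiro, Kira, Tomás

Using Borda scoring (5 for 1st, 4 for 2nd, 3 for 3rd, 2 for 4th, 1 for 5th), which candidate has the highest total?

Hiro

Kira: 4×3 + 2×4 + 14×5 + 5×2 + 3×2 + 14×2 = 134
Tomás: 4×4 + 2×5 + 14×2 + 5×5 + 3×3 + 14×1 = 102
Yara: 4×1 + 2×2 + 14×1 + 5×1 + 3×5 + 14×5 = 112
Maya: 4×2 + 2×1 + 14×3 + 5×4 + 3×1 + 14×4 = 131
Hiro: 4×5 + 2×3 + 14×4 + 5×3 + 3×4 + 14×3 = 151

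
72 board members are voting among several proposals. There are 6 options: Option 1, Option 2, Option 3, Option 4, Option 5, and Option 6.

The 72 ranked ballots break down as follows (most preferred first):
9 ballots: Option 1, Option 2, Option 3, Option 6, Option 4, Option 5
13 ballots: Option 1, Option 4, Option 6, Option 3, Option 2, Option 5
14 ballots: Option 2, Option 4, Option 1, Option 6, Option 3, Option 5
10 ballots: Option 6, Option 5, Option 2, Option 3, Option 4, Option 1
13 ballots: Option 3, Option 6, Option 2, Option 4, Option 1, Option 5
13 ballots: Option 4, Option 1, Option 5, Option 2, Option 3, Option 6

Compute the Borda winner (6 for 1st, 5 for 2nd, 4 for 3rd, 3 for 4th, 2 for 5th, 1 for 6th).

Option 1: 9×6 + 13×6 + 14×4 + 10×1 + 13×2 + 13×5 = 289
Option 2: 9×5 + 13×2 + 14×6 + 10×4 + 13×4 + 13×3 = 286
Option 3: 9×4 + 13×3 + 14×2 + 10×3 + 13×6 + 13×2 = 237
Option 4: 9×2 + 13×5 + 14×5 + 10×2 + 13×3 + 13×6 = 290
Option 5: 9×1 + 13×1 + 14×1 + 10×5 + 13×1 + 13×4 = 151
Option 6: 9×3 + 13×4 + 14×3 + 10×6 + 13×5 + 13×1 = 259

Option 4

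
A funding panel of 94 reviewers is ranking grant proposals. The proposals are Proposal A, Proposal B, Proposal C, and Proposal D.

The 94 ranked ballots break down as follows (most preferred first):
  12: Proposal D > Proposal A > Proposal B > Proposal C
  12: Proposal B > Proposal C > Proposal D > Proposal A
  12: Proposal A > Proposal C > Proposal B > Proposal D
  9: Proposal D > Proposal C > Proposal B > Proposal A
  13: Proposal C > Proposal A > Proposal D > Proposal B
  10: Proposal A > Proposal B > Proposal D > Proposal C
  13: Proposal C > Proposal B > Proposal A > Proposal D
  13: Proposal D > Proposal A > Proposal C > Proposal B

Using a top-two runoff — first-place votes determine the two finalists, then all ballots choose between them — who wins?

Proposal C

Round 1 first-place votes: Proposal A 22, Proposal B 12, Proposal C 26, Proposal D 34. Proposal D and Proposal C advance.
Runoff: Proposal D is ranked above Proposal C on 44 ballots, Proposal C above Proposal D on 50.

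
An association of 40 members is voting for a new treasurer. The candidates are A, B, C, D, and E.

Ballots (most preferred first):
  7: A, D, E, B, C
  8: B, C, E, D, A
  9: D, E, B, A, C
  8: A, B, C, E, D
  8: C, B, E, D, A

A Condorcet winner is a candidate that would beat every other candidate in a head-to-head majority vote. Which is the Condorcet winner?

B vs A: 25–15
B vs C: 32–8
B vs D: 24–16
B vs E: 24–16
B beats every other candidate.

B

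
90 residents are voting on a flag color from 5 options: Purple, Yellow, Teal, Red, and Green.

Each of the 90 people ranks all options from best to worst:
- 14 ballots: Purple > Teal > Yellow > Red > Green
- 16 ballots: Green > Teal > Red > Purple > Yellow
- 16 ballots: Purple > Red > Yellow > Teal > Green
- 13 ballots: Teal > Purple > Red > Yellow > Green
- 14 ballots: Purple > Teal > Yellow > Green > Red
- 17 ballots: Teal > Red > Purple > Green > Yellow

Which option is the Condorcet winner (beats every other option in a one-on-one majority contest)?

Teal vs Purple: 46–44
Teal vs Yellow: 74–16
Teal vs Red: 74–16
Teal vs Green: 74–16
Teal beats every other option.

Teal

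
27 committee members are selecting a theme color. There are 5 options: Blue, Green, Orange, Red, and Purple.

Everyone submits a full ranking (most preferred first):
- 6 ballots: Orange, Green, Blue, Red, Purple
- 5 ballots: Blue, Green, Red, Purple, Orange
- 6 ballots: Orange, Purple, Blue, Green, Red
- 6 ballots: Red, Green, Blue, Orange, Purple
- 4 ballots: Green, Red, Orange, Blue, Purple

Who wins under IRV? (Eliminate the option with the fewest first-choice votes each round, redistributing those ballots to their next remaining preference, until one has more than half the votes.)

Red

Round 1: Blue 5, Green 4, Orange 12, Red 6, Purple 0. Purple eliminated.
Round 2: Blue 5, Green 4, Orange 12, Red 6. Green eliminated.
Round 3: Blue 5, Orange 12, Red 10. Blue eliminated.
Round 4: Orange 12, Red 15. Red has a majority (≥14).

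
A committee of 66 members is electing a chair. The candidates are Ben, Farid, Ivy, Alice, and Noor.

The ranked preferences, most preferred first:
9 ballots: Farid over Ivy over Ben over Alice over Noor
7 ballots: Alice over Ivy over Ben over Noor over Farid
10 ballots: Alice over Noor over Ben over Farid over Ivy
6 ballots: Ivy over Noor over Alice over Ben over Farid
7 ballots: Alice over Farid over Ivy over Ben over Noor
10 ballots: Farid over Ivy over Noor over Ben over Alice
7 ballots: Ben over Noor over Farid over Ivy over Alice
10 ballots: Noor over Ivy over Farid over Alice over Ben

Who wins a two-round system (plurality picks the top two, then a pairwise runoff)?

Farid

Round 1 first-place votes: Ben 7, Farid 19, Ivy 6, Alice 24, Noor 10. Alice and Farid advance.
Runoff: Alice is ranked above Farid on 30 ballots, Farid above Alice on 36.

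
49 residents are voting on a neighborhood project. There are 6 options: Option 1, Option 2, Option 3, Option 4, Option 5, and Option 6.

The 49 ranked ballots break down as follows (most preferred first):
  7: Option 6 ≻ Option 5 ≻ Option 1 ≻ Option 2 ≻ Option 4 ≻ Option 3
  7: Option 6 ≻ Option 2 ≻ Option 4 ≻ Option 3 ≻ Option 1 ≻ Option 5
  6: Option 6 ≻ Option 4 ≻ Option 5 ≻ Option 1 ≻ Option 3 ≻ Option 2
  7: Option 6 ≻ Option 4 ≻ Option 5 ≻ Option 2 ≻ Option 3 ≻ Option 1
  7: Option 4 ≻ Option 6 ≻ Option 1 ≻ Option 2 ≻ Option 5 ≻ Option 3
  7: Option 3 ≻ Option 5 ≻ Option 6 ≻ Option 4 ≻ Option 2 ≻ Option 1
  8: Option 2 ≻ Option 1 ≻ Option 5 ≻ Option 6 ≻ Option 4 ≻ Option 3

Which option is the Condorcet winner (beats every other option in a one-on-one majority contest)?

Option 6

Option 6 vs Option 1: 41–8
Option 6 vs Option 2: 41–8
Option 6 vs Option 3: 42–7
Option 6 vs Option 4: 42–7
Option 6 vs Option 5: 34–15
Option 6 beats every other option.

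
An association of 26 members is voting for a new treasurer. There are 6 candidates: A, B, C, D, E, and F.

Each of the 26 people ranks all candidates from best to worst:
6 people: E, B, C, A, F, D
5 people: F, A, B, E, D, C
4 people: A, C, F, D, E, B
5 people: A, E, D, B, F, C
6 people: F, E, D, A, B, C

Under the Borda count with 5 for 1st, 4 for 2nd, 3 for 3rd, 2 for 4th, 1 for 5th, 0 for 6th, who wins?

A: 6×2 + 5×4 + 4×5 + 5×5 + 6×2 = 89
B: 6×4 + 5×3 + 4×0 + 5×2 + 6×1 = 55
C: 6×3 + 5×0 + 4×4 + 5×0 + 6×0 = 34
D: 6×0 + 5×1 + 4×2 + 5×3 + 6×3 = 46
E: 6×5 + 5×2 + 4×1 + 5×4 + 6×4 = 88
F: 6×1 + 5×5 + 4×3 + 5×1 + 6×5 = 78

A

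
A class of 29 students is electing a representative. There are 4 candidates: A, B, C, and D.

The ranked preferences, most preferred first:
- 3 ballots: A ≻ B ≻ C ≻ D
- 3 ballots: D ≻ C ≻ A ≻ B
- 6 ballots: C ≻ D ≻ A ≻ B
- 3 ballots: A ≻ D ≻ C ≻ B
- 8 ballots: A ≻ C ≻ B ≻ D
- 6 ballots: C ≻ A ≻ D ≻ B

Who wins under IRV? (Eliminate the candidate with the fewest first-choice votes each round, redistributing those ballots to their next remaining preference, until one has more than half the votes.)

C

Round 1: A 14, B 0, C 12, D 3. B eliminated.
Round 2: A 14, C 12, D 3. D eliminated.
Round 3: A 14, C 15. C has a majority (≥15).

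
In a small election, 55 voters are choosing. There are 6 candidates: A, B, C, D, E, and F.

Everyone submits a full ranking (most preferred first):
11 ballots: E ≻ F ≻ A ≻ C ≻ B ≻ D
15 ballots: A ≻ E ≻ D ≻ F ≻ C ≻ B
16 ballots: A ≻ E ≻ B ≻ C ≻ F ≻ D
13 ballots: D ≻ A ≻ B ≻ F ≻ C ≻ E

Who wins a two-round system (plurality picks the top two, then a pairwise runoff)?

A

Round 1 first-place votes: A 31, B 0, C 0, D 13, E 11, F 0. A and D advance.
Runoff: A is ranked above D on 42 ballots, D above A on 13.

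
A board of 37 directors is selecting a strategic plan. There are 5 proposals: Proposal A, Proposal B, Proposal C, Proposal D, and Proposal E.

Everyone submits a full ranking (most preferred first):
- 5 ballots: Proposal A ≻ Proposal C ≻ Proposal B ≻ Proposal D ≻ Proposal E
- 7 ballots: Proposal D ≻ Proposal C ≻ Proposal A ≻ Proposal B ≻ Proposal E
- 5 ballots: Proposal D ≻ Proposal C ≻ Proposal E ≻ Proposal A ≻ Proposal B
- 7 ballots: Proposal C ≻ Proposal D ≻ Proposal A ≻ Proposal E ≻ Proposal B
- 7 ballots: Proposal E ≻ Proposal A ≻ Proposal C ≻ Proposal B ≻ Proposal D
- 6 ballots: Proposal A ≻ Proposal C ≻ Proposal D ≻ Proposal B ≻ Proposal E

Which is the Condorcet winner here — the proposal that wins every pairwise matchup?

Proposal C vs Proposal A: 19–18
Proposal C vs Proposal B: 37–0
Proposal C vs Proposal D: 25–12
Proposal C vs Proposal E: 30–7
Proposal C beats every other proposal.

Proposal C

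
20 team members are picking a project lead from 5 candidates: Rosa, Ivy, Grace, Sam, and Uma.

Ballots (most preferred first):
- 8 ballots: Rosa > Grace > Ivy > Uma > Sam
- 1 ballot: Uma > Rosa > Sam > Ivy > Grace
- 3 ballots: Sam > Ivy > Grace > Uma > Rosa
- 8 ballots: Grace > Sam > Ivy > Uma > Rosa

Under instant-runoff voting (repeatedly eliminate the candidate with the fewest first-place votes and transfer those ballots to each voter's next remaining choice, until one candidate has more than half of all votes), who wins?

Round 1: Rosa 8, Ivy 0, Grace 8, Sam 3, Uma 1. Ivy eliminated.
Round 2: Rosa 8, Grace 8, Sam 3, Uma 1. Uma eliminated.
Round 3: Rosa 9, Grace 8, Sam 3. Sam eliminated.
Round 4: Rosa 9, Grace 11. Grace has a majority (≥11).

Grace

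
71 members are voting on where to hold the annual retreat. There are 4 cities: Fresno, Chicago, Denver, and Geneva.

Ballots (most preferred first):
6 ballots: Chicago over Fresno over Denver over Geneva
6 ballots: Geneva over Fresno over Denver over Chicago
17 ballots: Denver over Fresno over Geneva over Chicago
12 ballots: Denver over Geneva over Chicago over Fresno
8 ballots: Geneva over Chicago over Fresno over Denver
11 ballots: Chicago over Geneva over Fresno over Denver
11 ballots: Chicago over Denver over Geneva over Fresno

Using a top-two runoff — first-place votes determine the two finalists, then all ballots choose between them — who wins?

Round 1 first-place votes: Fresno 0, Chicago 28, Denver 29, Geneva 14. Denver and Chicago advance.
Runoff: Denver is ranked above Chicago on 35 ballots, Chicago above Denver on 36.

Chicago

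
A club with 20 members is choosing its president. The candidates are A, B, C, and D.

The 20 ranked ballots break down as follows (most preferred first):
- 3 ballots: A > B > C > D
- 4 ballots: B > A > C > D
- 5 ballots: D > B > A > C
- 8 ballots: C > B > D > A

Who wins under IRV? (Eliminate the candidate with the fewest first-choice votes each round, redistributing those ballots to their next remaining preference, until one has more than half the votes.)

Round 1: A 3, B 4, C 8, D 5. A eliminated.
Round 2: B 7, C 8, D 5. D eliminated.
Round 3: B 12, C 8. B has a majority (≥11).

B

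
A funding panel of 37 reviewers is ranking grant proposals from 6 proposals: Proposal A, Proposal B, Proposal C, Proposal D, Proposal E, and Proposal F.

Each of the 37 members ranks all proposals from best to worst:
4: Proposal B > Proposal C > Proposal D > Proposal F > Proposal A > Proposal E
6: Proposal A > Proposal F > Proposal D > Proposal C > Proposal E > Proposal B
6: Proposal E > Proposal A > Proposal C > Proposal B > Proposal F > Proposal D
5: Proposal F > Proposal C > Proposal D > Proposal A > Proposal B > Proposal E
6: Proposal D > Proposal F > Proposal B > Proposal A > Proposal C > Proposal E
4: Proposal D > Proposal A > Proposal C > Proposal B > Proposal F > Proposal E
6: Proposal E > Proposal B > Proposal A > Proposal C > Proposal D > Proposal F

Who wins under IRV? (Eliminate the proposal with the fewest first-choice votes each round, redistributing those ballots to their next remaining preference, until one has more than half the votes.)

Proposal D

Round 1: Proposal A 6, Proposal B 4, Proposal C 0, Proposal D 10, Proposal E 12, Proposal F 5. Proposal C eliminated.
Round 2: Proposal A 6, Proposal B 4, Proposal D 10, Proposal E 12, Proposal F 5. Proposal B eliminated.
Round 3: Proposal A 6, Proposal D 14, Proposal E 12, Proposal F 5. Proposal F eliminated.
Round 4: Proposal A 6, Proposal D 19, Proposal E 12. Proposal D has a majority (≥19).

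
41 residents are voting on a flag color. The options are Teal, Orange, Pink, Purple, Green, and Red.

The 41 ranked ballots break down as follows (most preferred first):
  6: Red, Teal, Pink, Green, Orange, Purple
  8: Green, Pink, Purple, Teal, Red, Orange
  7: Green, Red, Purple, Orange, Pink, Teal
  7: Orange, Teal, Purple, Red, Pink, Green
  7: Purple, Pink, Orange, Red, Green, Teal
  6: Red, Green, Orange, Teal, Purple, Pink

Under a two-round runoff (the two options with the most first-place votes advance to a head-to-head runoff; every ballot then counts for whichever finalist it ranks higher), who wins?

Round 1 first-place votes: Teal 0, Orange 7, Pink 0, Purple 7, Green 15, Red 12. Green and Red advance.
Runoff: Green is ranked above Red on 15 ballots, Red above Green on 26.

Red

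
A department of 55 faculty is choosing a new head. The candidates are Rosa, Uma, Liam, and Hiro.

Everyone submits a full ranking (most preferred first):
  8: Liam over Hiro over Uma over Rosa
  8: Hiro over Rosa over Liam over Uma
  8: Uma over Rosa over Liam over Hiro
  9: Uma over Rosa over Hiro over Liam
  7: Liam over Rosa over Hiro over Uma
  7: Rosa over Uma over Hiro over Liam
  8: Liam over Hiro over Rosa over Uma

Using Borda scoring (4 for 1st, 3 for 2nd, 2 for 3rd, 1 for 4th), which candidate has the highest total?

Rosa: 8×1 + 8×3 + 8×3 + 9×3 + 7×3 + 7×4 + 8×2 = 148
Uma: 8×2 + 8×1 + 8×4 + 9×4 + 7×1 + 7×3 + 8×1 = 128
Liam: 8×4 + 8×2 + 8×2 + 9×1 + 7×4 + 7×1 + 8×4 = 140
Hiro: 8×3 + 8×4 + 8×1 + 9×2 + 7×2 + 7×2 + 8×3 = 134

Rosa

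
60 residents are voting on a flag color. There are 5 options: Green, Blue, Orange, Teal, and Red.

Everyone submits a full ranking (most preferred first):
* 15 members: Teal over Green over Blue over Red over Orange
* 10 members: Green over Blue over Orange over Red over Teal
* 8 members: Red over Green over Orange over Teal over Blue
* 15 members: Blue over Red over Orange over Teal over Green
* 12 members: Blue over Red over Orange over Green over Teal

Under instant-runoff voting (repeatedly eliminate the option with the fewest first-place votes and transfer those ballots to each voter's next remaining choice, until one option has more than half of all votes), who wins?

Round 1: Green 10, Blue 27, Orange 0, Teal 15, Red 8. Orange eliminated.
Round 2: Green 10, Blue 27, Teal 15, Red 8. Red eliminated.
Round 3: Green 18, Blue 27, Teal 15. Teal eliminated.
Round 4: Green 33, Blue 27. Green has a majority (≥31).

Green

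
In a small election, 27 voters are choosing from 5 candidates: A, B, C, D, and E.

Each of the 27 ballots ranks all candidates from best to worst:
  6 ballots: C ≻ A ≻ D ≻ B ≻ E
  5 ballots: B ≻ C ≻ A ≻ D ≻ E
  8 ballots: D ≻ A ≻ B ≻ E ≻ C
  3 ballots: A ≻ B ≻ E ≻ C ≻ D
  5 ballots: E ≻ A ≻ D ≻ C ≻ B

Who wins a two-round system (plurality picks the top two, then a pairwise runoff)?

Round 1 first-place votes: A 3, B 5, C 6, D 8, E 5. D and C advance.
Runoff: D is ranked above C on 13 ballots, C above D on 14.

C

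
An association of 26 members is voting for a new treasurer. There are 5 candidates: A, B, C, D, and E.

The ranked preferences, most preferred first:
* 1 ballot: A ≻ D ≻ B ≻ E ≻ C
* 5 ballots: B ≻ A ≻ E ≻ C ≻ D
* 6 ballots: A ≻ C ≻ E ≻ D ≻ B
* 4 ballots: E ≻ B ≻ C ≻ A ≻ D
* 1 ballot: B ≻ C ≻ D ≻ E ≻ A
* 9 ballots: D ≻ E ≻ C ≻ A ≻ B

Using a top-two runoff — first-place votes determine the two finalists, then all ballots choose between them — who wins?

A

Round 1 first-place votes: A 7, B 6, C 0, D 9, E 4. D and A advance.
Runoff: D is ranked above A on 10 ballots, A above D on 16.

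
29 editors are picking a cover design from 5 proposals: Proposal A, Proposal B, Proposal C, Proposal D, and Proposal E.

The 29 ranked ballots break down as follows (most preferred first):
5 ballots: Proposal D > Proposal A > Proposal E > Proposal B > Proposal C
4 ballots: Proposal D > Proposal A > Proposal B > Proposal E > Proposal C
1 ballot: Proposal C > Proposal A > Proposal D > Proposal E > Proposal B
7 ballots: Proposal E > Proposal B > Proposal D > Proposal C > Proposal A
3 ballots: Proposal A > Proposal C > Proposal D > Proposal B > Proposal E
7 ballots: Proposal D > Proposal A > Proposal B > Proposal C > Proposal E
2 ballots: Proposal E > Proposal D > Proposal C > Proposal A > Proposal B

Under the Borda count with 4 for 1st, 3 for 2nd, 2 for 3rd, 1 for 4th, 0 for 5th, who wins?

Proposal A: 5×3 + 4×3 + 1×3 + 7×0 + 3×4 + 7×3 + 2×1 = 65
Proposal B: 5×1 + 4×2 + 1×0 + 7×3 + 3×1 + 7×2 + 2×0 = 51
Proposal C: 5×0 + 4×0 + 1×4 + 7×1 + 3×3 + 7×1 + 2×2 = 31
Proposal D: 5×4 + 4×4 + 1×2 + 7×2 + 3×2 + 7×4 + 2×3 = 92
Proposal E: 5×2 + 4×1 + 1×1 + 7×4 + 3×0 + 7×0 + 2×4 = 51

Proposal D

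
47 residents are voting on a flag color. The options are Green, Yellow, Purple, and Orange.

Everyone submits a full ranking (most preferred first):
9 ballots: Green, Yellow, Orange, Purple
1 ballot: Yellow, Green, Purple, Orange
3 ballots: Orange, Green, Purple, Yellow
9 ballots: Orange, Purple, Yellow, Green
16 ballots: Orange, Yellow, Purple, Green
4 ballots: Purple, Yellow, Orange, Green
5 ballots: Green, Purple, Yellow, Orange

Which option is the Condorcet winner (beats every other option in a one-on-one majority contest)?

Orange vs Green: 32–15
Orange vs Yellow: 28–19
Orange vs Purple: 37–10
Orange beats every other option.

Orange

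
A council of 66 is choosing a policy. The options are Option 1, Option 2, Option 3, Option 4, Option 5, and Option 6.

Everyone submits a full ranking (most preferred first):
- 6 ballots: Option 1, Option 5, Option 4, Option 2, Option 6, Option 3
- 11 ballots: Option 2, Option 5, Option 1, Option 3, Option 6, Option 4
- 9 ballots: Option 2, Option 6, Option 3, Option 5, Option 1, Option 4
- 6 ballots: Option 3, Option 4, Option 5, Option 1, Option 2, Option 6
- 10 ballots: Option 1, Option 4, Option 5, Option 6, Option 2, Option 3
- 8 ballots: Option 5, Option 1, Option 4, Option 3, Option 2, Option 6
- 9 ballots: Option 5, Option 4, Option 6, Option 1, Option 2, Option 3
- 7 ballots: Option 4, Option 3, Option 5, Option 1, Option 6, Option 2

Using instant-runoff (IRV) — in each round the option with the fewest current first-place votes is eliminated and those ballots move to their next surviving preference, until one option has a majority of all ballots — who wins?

Option 5

Round 1: Option 1 16, Option 2 20, Option 3 6, Option 4 7, Option 5 17, Option 6 0. Option 6 eliminated.
Round 2: Option 1 16, Option 2 20, Option 3 6, Option 4 7, Option 5 17. Option 3 eliminated.
Round 3: Option 1 16, Option 2 20, Option 4 13, Option 5 17. Option 4 eliminated.
Round 4: Option 1 16, Option 2 20, Option 5 30. Option 1 eliminated.
Round 5: Option 2 20, Option 5 46. Option 5 has a majority (≥34).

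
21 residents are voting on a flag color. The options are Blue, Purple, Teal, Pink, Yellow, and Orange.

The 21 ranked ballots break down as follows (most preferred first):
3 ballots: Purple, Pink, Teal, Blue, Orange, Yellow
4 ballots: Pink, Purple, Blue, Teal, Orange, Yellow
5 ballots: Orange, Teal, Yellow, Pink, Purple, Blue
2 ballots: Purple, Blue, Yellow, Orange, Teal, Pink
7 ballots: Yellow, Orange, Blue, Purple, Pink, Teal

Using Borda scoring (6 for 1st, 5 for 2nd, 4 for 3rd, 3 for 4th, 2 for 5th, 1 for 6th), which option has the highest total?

Blue: 3×3 + 4×4 + 5×1 + 2×5 + 7×4 = 68
Purple: 3×6 + 4×5 + 5×2 + 2×6 + 7×3 = 81
Teal: 3×4 + 4×3 + 5×5 + 2×2 + 7×1 = 60
Pink: 3×5 + 4×6 + 5×3 + 2×1 + 7×2 = 70
Yellow: 3×1 + 4×1 + 5×4 + 2×4 + 7×6 = 77
Orange: 3×2 + 4×2 + 5×6 + 2×3 + 7×5 = 85

Orange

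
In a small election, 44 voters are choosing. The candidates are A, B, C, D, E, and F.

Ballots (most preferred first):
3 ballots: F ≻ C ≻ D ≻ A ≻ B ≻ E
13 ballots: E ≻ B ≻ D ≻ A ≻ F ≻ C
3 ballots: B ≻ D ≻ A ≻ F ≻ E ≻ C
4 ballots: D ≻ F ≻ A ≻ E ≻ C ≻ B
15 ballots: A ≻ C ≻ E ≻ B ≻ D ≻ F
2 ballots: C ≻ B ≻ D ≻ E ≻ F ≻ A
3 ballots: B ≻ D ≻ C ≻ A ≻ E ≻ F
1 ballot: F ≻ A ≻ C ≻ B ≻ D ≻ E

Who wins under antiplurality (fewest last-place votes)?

Last-place votes: A 2, B 4, C 16, D 0, E 4, F 18.

D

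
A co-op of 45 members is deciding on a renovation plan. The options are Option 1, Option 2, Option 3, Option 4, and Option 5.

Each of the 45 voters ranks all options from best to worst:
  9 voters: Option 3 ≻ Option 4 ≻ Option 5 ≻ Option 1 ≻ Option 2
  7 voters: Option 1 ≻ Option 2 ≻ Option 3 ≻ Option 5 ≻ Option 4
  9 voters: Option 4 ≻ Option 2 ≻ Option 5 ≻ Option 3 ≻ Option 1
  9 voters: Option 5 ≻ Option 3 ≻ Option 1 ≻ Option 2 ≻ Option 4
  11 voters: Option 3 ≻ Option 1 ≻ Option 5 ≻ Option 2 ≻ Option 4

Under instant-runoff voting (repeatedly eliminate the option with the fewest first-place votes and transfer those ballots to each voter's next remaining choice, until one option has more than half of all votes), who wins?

Round 1: Option 1 7, Option 2 0, Option 3 20, Option 4 9, Option 5 9. Option 2 eliminated.
Round 2: Option 1 7, Option 3 20, Option 4 9, Option 5 9. Option 1 eliminated.
Round 3: Option 3 27, Option 4 9, Option 5 9. Option 3 has a majority (≥23).

Option 3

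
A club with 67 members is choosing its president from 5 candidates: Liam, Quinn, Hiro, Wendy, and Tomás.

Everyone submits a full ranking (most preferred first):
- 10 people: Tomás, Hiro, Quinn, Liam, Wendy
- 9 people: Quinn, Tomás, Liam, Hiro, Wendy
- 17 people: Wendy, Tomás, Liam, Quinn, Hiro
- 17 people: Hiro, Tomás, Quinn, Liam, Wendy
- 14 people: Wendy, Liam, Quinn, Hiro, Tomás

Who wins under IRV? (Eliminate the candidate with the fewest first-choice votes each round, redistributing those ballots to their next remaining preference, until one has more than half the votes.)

Round 1: Liam 0, Quinn 9, Hiro 17, Wendy 31, Tomás 10. Liam eliminated.
Round 2: Quinn 9, Hiro 17, Wendy 31, Tomás 10. Quinn eliminated.
Round 3: Hiro 17, Wendy 31, Tomás 19. Hiro eliminated.
Round 4: Wendy 31, Tomás 36. Tomás has a majority (≥34).

Tomás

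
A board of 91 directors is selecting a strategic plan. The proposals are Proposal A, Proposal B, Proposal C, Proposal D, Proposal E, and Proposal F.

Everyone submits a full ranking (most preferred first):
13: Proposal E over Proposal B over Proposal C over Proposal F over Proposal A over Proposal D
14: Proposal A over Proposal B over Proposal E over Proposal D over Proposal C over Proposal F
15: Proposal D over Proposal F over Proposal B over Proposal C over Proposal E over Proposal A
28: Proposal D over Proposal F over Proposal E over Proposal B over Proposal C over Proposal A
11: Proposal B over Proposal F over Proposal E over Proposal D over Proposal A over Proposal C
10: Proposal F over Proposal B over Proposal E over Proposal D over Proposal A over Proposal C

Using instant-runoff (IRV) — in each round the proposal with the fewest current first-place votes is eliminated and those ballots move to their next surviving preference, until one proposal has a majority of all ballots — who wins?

Round 1: Proposal A 14, Proposal B 11, Proposal C 0, Proposal D 43, Proposal E 13, Proposal F 10. Proposal C eliminated.
Round 2: Proposal A 14, Proposal B 11, Proposal D 43, Proposal E 13, Proposal F 10. Proposal F eliminated.
Round 3: Proposal A 14, Proposal B 21, Proposal D 43, Proposal E 13. Proposal E eliminated.
Round 4: Proposal A 14, Proposal B 34, Proposal D 43. Proposal A eliminated.
Round 5: Proposal B 48, Proposal D 43. Proposal B has a majority (≥46).

Proposal B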